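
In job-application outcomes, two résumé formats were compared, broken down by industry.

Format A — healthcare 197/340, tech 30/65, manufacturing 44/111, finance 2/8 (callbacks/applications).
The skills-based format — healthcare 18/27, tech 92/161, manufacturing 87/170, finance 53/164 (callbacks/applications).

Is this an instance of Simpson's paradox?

Yes

Healthcare: Format A 197/340 = 57.9%, the skills-based format 18/27 = 66.7% → the skills-based format
Tech: Format A 30/65 = 46.2%, the skills-based format 92/161 = 57.1% → the skills-based format
Manufacturing: Format A 44/111 = 39.6%, the skills-based format 87/170 = 51.2% → the skills-based format
Finance: Format A 2/8 = 25.0%, the skills-based format 53/164 = 32.3% → the skills-based format
Overall: Format A 273/524 = 52.1%, the skills-based format 250/522 = 47.9% → Format A
The skills-based format wins each industry group but Format A wins overall — the comparison reverses. The skills-based format's applications skew toward finance, which has a lower base rate.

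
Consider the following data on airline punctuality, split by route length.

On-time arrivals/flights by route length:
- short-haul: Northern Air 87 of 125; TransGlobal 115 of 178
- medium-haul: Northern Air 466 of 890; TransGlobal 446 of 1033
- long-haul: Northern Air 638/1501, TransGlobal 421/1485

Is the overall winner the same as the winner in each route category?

Short-haul: Northern Air 87/125 = 69.6%, TransGlobal 115/178 = 64.6% → Northern Air
Medium-haul: Northern Air 466/890 = 52.4%, TransGlobal 446/1033 = 43.2% → Northern Air
Long-haul: Northern Air 638/1501 = 42.5%, TransGlobal 421/1485 = 28.4% → Northern Air
Overall: Northern Air 1191/2516 = 47.3%, TransGlobal 982/2696 = 36.4% → Northern Air
Northern Air wins overall and in every route group — no reversal.

Yes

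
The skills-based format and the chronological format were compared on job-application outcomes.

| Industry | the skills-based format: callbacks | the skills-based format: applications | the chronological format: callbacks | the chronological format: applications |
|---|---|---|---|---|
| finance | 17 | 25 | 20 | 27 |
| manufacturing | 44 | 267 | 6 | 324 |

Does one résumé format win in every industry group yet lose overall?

Finance: the skills-based format 17/25 = 68.0%, the chronological format 20/27 = 74.1% → the chronological format
Manufacturing: the skills-based format 44/267 = 16.5%, the chronological format 6/324 = 1.9% → the skills-based format
Overall: the skills-based format 61/292 = 20.9%, the chronological format 26/351 = 7.4% → the skills-based format
Neither sweeps: the skills-based format wins 1 of 2 groups, the chronological format wins 1. The skills-based format wins overall but not every group — no Simpson reversal.

No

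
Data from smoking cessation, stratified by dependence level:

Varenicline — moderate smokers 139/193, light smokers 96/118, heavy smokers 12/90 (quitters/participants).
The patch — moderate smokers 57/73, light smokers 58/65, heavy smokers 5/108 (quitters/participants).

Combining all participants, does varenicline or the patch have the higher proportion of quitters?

Moderate smokers: varenicline 139/193 = 72.0%, the patch 57/73 = 78.1% → the patch
Light smokers: varenicline 96/118 = 81.4%, the patch 58/65 = 89.2% → the patch
Heavy smokers: varenicline 12/90 = 13.3%, the patch 5/108 = 4.6% → varenicline
Overall: varenicline 247/401 = 61.6%, the patch 120/246 = 48.8% → varenicline
(Neither sweeps every dependence group, but varenicline has the higher pooled rate.)

varenicline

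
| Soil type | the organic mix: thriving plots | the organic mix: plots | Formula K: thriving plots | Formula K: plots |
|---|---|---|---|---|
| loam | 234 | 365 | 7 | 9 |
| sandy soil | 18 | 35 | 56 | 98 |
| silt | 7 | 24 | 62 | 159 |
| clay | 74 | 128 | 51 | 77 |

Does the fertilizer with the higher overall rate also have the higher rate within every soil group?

No

Loam: the organic mix 234/365 = 64.1%, Formula K 7/9 = 77.8% → Formula K
Sandy soil: the organic mix 18/35 = 51.4%, Formula K 56/98 = 57.1% → Formula K
Silt: the organic mix 7/24 = 29.2%, Formula K 62/159 = 39.0% → Formula K
Clay: the organic mix 74/128 = 57.8%, Formula K 51/77 = 66.2% → Formula K
Overall: the organic mix 333/552 = 60.3%, Formula K 176/343 = 51.3% → the organic mix
Formula K wins each soil group but the organic mix wins overall — the comparison reverses. Formula K's plots skew toward silt, which has a lower base rate.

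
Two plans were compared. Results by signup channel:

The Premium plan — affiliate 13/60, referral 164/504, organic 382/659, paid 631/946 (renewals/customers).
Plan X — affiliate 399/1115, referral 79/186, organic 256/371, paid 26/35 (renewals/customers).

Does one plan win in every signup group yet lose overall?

Affiliate: the Premium plan 13/60 = 21.7%, Plan X 399/1115 = 35.8% → Plan X
Referral: the Premium plan 164/504 = 32.5%, Plan X 79/186 = 42.5% → Plan X
Organic: the Premium plan 382/659 = 58.0%, Plan X 256/371 = 69.0% → Plan X
Paid: the Premium plan 631/946 = 66.7%, Plan X 26/35 = 74.3% → Plan X
Overall: the Premium plan 1190/2169 = 54.9%, Plan X 760/1707 = 44.5% → the Premium plan
Plan X wins each signup group but the Premium plan wins overall — the comparison reverses. Plan X's customers skew toward affiliate, which has a lower base rate.

Yes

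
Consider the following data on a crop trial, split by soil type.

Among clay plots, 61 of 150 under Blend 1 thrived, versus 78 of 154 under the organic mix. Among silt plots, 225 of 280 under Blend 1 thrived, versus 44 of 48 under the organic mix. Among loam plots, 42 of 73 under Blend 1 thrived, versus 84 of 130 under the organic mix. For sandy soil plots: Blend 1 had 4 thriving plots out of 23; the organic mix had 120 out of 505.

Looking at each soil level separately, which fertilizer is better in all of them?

the organic mix

Clay: Blend 1 61/150 = 40.7%, the organic mix 78/154 = 50.6% → the organic mix
Silt: Blend 1 225/280 = 80.4%, the organic mix 44/48 = 91.7% → the organic mix
Loam: Blend 1 42/73 = 57.5%, the organic mix 84/130 = 64.6% → the organic mix
Sandy soil: Blend 1 4/23 = 17.4%, the organic mix 120/505 = 23.8% → the organic mix
The organic mix has the higher rate in all 4 groups.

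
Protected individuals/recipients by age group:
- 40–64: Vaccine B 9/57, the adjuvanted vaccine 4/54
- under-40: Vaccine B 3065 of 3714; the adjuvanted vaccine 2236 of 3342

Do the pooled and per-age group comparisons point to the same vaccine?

40–64: Vaccine B 9/57 = 15.8%, the adjuvanted vaccine 4/54 = 7.4% → Vaccine B
Under-40: Vaccine B 3065/3714 = 82.5%, the adjuvanted vaccine 2236/3342 = 66.9% → Vaccine B
Overall: Vaccine B 3074/3771 = 81.5%, the adjuvanted vaccine 2240/3396 = 66.0% → Vaccine B
Vaccine B wins overall and in every age group — no reversal.

Yes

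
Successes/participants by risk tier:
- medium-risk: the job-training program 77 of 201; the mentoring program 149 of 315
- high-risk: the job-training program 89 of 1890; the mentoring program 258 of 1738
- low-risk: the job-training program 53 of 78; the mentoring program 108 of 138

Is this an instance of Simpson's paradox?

No

Medium-risk: the job-training program 77/201 = 38.3%, the mentoring program 149/315 = 47.3% → the mentoring program
High-risk: the job-training program 89/1890 = 4.7%, the mentoring program 258/1738 = 14.8% → the mentoring program
Low-risk: the job-training program 53/78 = 67.9%, the mentoring program 108/138 = 78.3% → the mentoring program
Overall: the job-training program 219/2169 = 10.1%, the mentoring program 515/2191 = 23.5% → the mentoring program
The mentoring program wins overall and in every risk group — no reversal.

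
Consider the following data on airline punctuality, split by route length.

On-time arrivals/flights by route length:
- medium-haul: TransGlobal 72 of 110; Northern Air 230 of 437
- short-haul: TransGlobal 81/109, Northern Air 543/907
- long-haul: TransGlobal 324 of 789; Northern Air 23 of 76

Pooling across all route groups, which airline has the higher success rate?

Northern Air

Medium-haul: TransGlobal 72/110 = 65.5%, Northern Air 230/437 = 52.6% → TransGlobal
Short-haul: TransGlobal 81/109 = 74.3%, Northern Air 543/907 = 59.9% → TransGlobal
Long-haul: TransGlobal 324/789 = 41.1%, Northern Air 23/76 = 30.3% → TransGlobal
Overall: TransGlobal 477/1008 = 47.3%, Northern Air 796/1420 = 56.1% → Northern Air
(TransGlobal wins every route group but Northern Air wins overall — TransGlobal's flights skew toward the low-rate long-haul group.)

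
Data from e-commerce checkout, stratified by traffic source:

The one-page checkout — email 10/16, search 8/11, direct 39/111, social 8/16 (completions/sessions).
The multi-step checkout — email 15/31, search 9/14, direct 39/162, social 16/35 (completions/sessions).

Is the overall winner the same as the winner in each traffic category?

Email: the one-page checkout 10/16 = 62.5%, the multi-step checkout 15/31 = 48.4% → the one-page checkout
Search: the one-page checkout 8/11 = 72.7%, the multi-step checkout 9/14 = 64.3% → the one-page checkout
Direct: the one-page checkout 39/111 = 35.1%, the multi-step checkout 39/162 = 24.1% → the one-page checkout
Social: the one-page checkout 8/16 = 50.0%, the multi-step checkout 16/35 = 45.7% → the one-page checkout
Overall: the one-page checkout 65/154 = 42.2%, the multi-step checkout 79/242 = 32.6% → the one-page checkout
The one-page checkout wins overall and in every traffic group — no reversal.

Yes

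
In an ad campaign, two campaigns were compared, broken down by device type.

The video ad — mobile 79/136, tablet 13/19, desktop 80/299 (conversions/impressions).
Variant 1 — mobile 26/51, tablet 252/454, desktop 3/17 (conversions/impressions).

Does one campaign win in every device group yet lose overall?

Mobile: the video ad 79/136 = 58.1%, Variant 1 26/51 = 51.0% → the video ad
Tablet: the video ad 13/19 = 68.4%, Variant 1 252/454 = 55.5% → the video ad
Desktop: the video ad 80/299 = 26.8%, Variant 1 3/17 = 17.6% → the video ad
Overall: the video ad 172/454 = 37.9%, Variant 1 281/522 = 53.8% → Variant 1
The video ad wins each device group but Variant 1 wins overall — the comparison reverses. The video ad's impressions skew toward desktop, which has a lower base rate.

Yes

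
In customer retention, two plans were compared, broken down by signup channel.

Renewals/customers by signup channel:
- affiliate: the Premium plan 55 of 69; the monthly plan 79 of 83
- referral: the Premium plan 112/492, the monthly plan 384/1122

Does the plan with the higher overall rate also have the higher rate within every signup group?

Affiliate: the Premium plan 55/69 = 79.7%, the monthly plan 79/83 = 95.2% → the monthly plan
Referral: the Premium plan 112/492 = 22.8%, the monthly plan 384/1122 = 34.2% → the monthly plan
Overall: the Premium plan 167/561 = 29.8%, the monthly plan 463/1205 = 38.4% → the monthly plan
The monthly plan wins overall and in every signup group — no reversal.

Yes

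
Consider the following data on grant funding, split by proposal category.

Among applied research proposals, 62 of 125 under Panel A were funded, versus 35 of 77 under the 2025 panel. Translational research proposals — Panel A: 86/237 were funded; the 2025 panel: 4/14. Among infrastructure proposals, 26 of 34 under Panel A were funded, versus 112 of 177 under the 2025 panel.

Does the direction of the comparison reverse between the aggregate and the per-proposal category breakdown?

Yes

Applied research: Panel A 62/125 = 49.6%, the 2025 panel 35/77 = 45.5% → Panel A
Translational research: Panel A 86/237 = 36.3%, the 2025 panel 4/14 = 28.6% → Panel A
Infrastructure: Panel A 26/34 = 76.5%, the 2025 panel 112/177 = 63.3% → Panel A
Overall: Panel A 174/396 = 43.9%, the 2025 panel 151/268 = 56.3% → the 2025 panel
Panel A wins each proposal group but the 2025 panel wins overall — the comparison reverses. Panel A's proposals skew toward translational research, which has a lower base rate.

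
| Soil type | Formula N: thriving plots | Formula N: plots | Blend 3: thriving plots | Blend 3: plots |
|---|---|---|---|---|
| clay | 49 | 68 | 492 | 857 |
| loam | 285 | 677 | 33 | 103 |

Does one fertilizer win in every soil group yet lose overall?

Yes

Clay: Formula N 49/68 = 72.1%, Blend 3 492/857 = 57.4% → Formula N
Loam: Formula N 285/677 = 42.1%, Blend 3 33/103 = 32.0% → Formula N
Overall: Formula N 334/745 = 44.8%, Blend 3 525/960 = 54.7% → Blend 3
Formula N wins each soil group but Blend 3 wins overall — the comparison reverses. Formula N's plots skew toward loam, which has a lower base rate.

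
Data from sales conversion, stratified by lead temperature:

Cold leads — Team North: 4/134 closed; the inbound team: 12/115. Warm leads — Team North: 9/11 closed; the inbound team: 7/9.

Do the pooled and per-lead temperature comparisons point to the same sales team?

No

Cold: Team North 4/134 = 3.0%, the inbound team 12/115 = 10.4% → the inbound team
Warm: Team North 9/11 = 81.8%, the inbound team 7/9 = 77.8% → Team North
Overall: Team North 13/145 = 9.0%, the inbound team 19/124 = 15.3% → the inbound team
Neither sweeps: Team North wins 1 of 2 groups, the inbound team wins 1. The inbound team wins overall but not every group — no Simpson reversal.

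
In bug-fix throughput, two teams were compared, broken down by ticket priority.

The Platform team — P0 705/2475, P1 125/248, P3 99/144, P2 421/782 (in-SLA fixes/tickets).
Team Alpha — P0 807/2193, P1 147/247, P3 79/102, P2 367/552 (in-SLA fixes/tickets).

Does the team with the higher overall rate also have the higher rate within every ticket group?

P0: the Platform team 705/2475 = 28.5%, Team Alpha 807/2193 = 36.8% → Team Alpha
P1: the Platform team 125/248 = 50.4%, Team Alpha 147/247 = 59.5% → Team Alpha
P3: the Platform team 99/144 = 68.8%, Team Alpha 79/102 = 77.5% → Team Alpha
P2: the Platform team 421/782 = 53.8%, Team Alpha 367/552 = 66.5% → Team Alpha
Overall: the Platform team 1350/3649 = 37.0%, Team Alpha 1400/3094 = 45.2% → Team Alpha
Team Alpha wins overall and in every ticket group — no reversal.

Yes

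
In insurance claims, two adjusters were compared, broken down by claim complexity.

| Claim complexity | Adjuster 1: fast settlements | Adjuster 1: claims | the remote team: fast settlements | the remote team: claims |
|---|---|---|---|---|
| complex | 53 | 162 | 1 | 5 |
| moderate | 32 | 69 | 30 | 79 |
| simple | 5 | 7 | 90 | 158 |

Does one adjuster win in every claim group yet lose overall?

Complex: Adjuster 1 53/162 = 32.7%, the remote team 1/5 = 20.0% → Adjuster 1
Moderate: Adjuster 1 32/69 = 46.4%, the remote team 30/79 = 38.0% → Adjuster 1
Simple: Adjuster 1 5/7 = 71.4%, the remote team 90/158 = 57.0% → Adjuster 1
Overall: Adjuster 1 90/238 = 37.8%, the remote team 121/242 = 50.0% → the remote team
Adjuster 1 wins each claim group but the remote team wins overall — the comparison reverses. Adjuster 1's claims skew toward complex, which has a lower base rate.

Yes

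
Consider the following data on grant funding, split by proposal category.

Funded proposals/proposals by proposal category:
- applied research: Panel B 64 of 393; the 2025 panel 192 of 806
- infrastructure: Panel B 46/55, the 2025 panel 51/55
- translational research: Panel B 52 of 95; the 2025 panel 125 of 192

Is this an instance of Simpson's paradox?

No

Applied research: Panel B 64/393 = 16.3%, the 2025 panel 192/806 = 23.8% → the 2025 panel
Infrastructure: Panel B 46/55 = 83.6%, the 2025 panel 51/55 = 92.7% → the 2025 panel
Translational research: Panel B 52/95 = 54.7%, the 2025 panel 125/192 = 65.1% → the 2025 panel
Overall: Panel B 162/543 = 29.8%, the 2025 panel 368/1053 = 34.9% → the 2025 panel
The 2025 panel wins overall and in every proposal group — no reversal.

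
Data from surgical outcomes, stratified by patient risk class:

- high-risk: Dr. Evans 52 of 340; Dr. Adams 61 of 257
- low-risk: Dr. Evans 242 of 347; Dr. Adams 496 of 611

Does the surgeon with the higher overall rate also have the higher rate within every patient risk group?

Yes

High-risk: Dr. Evans 52/340 = 15.3%, Dr. Adams 61/257 = 23.7% → Dr. Adams
Low-risk: Dr. Evans 242/347 = 69.7%, Dr. Adams 496/611 = 81.2% → Dr. Adams
Overall: Dr. Evans 294/687 = 42.8%, Dr. Adams 557/868 = 64.2% → Dr. Adams
Dr. Adams wins overall and in every patient risk group — no reversal.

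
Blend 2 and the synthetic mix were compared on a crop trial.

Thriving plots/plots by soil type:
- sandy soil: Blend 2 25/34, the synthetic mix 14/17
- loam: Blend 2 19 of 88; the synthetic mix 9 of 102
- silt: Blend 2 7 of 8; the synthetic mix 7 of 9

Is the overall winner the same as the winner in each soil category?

Sandy soil: Blend 2 25/34 = 73.5%, the synthetic mix 14/17 = 82.4% → the synthetic mix
Loam: Blend 2 19/88 = 21.6%, the synthetic mix 9/102 = 8.8% → Blend 2
Silt: Blend 2 7/8 = 87.5%, the synthetic mix 7/9 = 77.8% → Blend 2
Overall: Blend 2 51/130 = 39.2%, the synthetic mix 30/128 = 23.4% → Blend 2
Neither sweeps: Blend 2 wins 2 of 3 groups, the synthetic mix wins 1. Blend 2 wins overall but not every group — no Simpson reversal.

No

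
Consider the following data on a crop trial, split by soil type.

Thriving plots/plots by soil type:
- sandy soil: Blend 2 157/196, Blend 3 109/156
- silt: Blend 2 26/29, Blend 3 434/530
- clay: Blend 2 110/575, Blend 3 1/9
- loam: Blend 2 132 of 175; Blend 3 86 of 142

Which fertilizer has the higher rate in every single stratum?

Blend 2

Sandy soil: Blend 2 157/196 = 80.1%, Blend 3 109/156 = 69.9% → Blend 2
Silt: Blend 2 26/29 = 89.7%, Blend 3 434/530 = 81.9% → Blend 2
Clay: Blend 2 110/575 = 19.1%, Blend 3 1/9 = 11.1% → Blend 2
Loam: Blend 2 132/175 = 75.4%, Blend 3 86/142 = 60.6% → Blend 2
Blend 2 has the higher rate in all 4 groups.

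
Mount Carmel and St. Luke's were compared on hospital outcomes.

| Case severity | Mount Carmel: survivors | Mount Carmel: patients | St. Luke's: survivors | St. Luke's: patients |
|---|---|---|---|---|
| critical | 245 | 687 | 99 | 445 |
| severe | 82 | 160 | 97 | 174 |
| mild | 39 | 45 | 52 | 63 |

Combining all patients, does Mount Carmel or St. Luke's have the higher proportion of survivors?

Mount Carmel

Critical: Mount Carmel 245/687 = 35.7%, St. Luke's 99/445 = 22.2% → Mount Carmel
Severe: Mount Carmel 82/160 = 51.2%, St. Luke's 97/174 = 55.7% → St. Luke's
Mild: Mount Carmel 39/45 = 86.7%, St. Luke's 52/63 = 82.5% → Mount Carmel
Overall: Mount Carmel 366/892 = 41.0%, St. Luke's 248/682 = 36.4% → Mount Carmel
(Neither sweeps every case group, but Mount Carmel has the higher pooled rate.)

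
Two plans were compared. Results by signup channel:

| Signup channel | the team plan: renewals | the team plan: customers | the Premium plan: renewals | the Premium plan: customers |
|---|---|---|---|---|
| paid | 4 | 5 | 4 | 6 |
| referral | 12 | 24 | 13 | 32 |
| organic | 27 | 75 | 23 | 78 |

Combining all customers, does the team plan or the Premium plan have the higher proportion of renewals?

the team plan

Paid: the team plan 4/5 = 80.0%, the Premium plan 4/6 = 66.7% → the team plan
Referral: the team plan 12/24 = 50.0%, the Premium plan 13/32 = 40.6% → the team plan
Organic: the team plan 27/75 = 36.0%, the Premium plan 23/78 = 29.5% → the team plan
Overall: the team plan 43/104 = 41.3%, the Premium plan 40/116 = 34.5% → the team plan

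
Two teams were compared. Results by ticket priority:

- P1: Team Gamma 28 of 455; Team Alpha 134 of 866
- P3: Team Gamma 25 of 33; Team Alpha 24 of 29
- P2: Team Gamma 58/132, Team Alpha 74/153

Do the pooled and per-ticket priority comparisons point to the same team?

Yes

P1: Team Gamma 28/455 = 6.2%, Team Alpha 134/866 = 15.5% → Team Alpha
P3: Team Gamma 25/33 = 75.8%, Team Alpha 24/29 = 82.8% → Team Alpha
P2: Team Gamma 58/132 = 43.9%, Team Alpha 74/153 = 48.4% → Team Alpha
Overall: Team Gamma 111/620 = 17.9%, Team Alpha 232/1048 = 22.1% → Team Alpha
Team Alpha wins overall and in every ticket group — no reversal.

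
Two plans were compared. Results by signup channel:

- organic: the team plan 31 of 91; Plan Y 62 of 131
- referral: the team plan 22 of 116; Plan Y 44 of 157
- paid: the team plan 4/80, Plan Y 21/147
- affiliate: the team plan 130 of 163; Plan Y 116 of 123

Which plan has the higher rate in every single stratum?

Plan Y

Organic: the team plan 31/91 = 34.1%, Plan Y 62/131 = 47.3% → Plan Y
Referral: the team plan 22/116 = 19.0%, Plan Y 44/157 = 28.0% → Plan Y
Paid: the team plan 4/80 = 5.0%, Plan Y 21/147 = 14.3% → Plan Y
Affiliate: the team plan 130/163 = 79.8%, Plan Y 116/123 = 94.3% → Plan Y
Plan Y has the higher rate in all 4 groups.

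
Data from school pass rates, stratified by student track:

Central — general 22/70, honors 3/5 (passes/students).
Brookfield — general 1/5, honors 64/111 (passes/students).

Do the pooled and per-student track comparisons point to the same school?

General: Central 22/70 = 31.4%, Brookfield 1/5 = 20.0% → Central
Honors: Central 3/5 = 60.0%, Brookfield 64/111 = 57.7% → Central
Overall: Central 25/75 = 33.3%, Brookfield 65/116 = 56.0% → Brookfield
Central wins each student group but Brookfield wins overall — the comparison reverses. Central's students skew toward general, which has a lower base rate.

No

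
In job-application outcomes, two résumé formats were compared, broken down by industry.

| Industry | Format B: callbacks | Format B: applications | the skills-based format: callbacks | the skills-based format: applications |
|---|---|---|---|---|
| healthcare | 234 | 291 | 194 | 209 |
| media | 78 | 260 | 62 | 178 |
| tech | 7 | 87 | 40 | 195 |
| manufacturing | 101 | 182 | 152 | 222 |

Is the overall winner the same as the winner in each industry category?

Healthcare: Format B 234/291 = 80.4%, the skills-based format 194/209 = 92.8% → the skills-based format
Media: Format B 78/260 = 30.0%, the skills-based format 62/178 = 34.8% → the skills-based format
Tech: Format B 7/87 = 8.0%, the skills-based format 40/195 = 20.5% → the skills-based format
Manufacturing: Format B 101/182 = 55.5%, the skills-based format 152/222 = 68.5% → the skills-based format
Overall: Format B 420/820 = 51.2%, the skills-based format 448/804 = 55.7% → the skills-based format
The skills-based format wins overall and in every industry group — no reversal.

Yes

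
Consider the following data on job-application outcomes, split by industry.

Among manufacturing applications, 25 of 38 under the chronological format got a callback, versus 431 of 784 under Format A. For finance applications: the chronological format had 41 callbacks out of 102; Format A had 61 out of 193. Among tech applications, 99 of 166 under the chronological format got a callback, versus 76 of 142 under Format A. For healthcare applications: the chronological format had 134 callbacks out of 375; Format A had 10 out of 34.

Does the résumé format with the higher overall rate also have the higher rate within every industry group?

Manufacturing: the chronological format 25/38 = 65.8%, Format A 431/784 = 55.0% → the chronological format
Finance: the chronological format 41/102 = 40.2%, Format A 61/193 = 31.6% → the chronological format
Tech: the chronological format 99/166 = 59.6%, Format A 76/142 = 53.5% → the chronological format
Healthcare: the chronological format 134/375 = 35.7%, Format A 10/34 = 29.4% → the chronological format
Overall: the chronological format 299/681 = 43.9%, Format A 578/1153 = 50.1% → Format A
The chronological format wins each industry group but Format A wins overall — the comparison reverses. The chronological format's applications skew toward healthcare, which has a lower base rate.

No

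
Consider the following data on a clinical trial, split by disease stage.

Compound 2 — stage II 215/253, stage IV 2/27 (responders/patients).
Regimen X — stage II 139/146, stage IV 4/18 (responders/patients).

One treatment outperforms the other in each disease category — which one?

Regimen X

Stage II: Compound 2 215/253 = 85.0%, Regimen X 139/146 = 95.2% → Regimen X
Stage IV: Compound 2 2/27 = 7.4%, Regimen X 4/18 = 22.2% → Regimen X
Regimen X has the higher rate in both groups.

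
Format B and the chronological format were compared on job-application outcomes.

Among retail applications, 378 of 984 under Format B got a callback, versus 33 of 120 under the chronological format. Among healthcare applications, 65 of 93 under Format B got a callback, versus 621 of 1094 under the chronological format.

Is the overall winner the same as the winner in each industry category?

Retail: Format B 378/984 = 38.4%, the chronological format 33/120 = 27.5% → Format B
Healthcare: Format B 65/93 = 69.9%, the chronological format 621/1094 = 56.8% → Format B
Overall: Format B 443/1077 = 41.1%, the chronological format 654/1214 = 53.9% → the chronological format
Format B wins each industry group but the chronological format wins overall — the comparison reverses. Format B's applications skew toward retail, which has a lower base rate.

No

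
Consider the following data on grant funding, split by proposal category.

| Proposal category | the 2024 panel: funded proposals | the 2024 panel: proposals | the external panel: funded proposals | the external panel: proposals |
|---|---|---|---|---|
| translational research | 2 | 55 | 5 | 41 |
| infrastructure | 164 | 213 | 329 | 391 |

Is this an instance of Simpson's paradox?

No

Translational research: the 2024 panel 2/55 = 3.6%, the external panel 5/41 = 12.2% → the external panel
Infrastructure: the 2024 panel 164/213 = 77.0%, the external panel 329/391 = 84.1% → the external panel
Overall: the 2024 panel 166/268 = 61.9%, the external panel 334/432 = 77.3% → the external panel
The external panel wins overall and in every proposal group — no reversal.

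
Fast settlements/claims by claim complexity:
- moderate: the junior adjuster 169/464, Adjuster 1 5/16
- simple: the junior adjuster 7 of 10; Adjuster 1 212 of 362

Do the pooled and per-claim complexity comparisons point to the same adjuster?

Moderate: the junior adjuster 169/464 = 36.4%, Adjuster 1 5/16 = 31.2% → the junior adjuster
Simple: the junior adjuster 7/10 = 70.0%, Adjuster 1 212/362 = 58.6% → the junior adjuster
Overall: the junior adjuster 176/474 = 37.1%, Adjuster 1 217/378 = 57.4% → Adjuster 1
The junior adjuster wins each claim group but Adjuster 1 wins overall — the comparison reverses. The junior adjuster's claims skew toward moderate, which has a lower base rate.

No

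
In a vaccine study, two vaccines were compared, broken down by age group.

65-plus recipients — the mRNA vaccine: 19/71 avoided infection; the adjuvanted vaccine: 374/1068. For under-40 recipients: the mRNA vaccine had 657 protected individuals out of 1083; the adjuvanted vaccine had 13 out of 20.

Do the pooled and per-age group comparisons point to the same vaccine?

65-plus: the mRNA vaccine 19/71 = 26.8%, the adjuvanted vaccine 374/1068 = 35.0% → the adjuvanted vaccine
Under-40: the mRNA vaccine 657/1083 = 60.7%, the adjuvanted vaccine 13/20 = 65.0% → the adjuvanted vaccine
Overall: the mRNA vaccine 676/1154 = 58.6%, the adjuvanted vaccine 387/1088 = 35.6% → the mRNA vaccine
The adjuvanted vaccine wins each age group but the mRNA vaccine wins overall — the comparison reverses. The adjuvanted vaccine's recipients skew toward 65-plus, which has a lower base rate.

No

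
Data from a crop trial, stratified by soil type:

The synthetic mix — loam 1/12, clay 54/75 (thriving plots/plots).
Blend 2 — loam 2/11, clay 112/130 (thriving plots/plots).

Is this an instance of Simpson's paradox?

Loam: the synthetic mix 1/12 = 8.3%, Blend 2 2/11 = 18.2% → Blend 2
Clay: the synthetic mix 54/75 = 72.0%, Blend 2 112/130 = 86.2% → Blend 2
Overall: the synthetic mix 55/87 = 63.2%, Blend 2 114/141 = 80.9% → Blend 2
Blend 2 wins overall and in every soil group — no reversal.

No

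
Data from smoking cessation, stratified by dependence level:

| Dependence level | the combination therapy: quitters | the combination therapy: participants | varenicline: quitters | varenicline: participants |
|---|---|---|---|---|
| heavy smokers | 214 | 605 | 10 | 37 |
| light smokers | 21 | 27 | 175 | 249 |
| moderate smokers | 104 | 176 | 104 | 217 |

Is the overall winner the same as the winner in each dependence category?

No

Heavy smokers: the combination therapy 214/605 = 35.4%, varenicline 10/37 = 27.0% → the combination therapy
Light smokers: the combination therapy 21/27 = 77.8%, varenicline 175/249 = 70.3% → the combination therapy
Moderate smokers: the combination therapy 104/176 = 59.1%, varenicline 104/217 = 47.9% → the combination therapy
Overall: the combination therapy 339/808 = 42.0%, varenicline 289/503 = 57.5% → varenicline
The combination therapy wins each dependence group but varenicline wins overall — the comparison reverses. The combination therapy's participants skew toward heavy smokers, which has a lower base rate.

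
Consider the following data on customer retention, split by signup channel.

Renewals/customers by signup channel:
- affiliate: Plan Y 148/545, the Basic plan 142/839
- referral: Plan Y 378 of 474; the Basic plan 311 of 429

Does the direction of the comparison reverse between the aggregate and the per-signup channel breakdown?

No

Affiliate: Plan Y 148/545 = 27.2%, the Basic plan 142/839 = 16.9% → Plan Y
Referral: Plan Y 378/474 = 79.7%, the Basic plan 311/429 = 72.5% → Plan Y
Overall: Plan Y 526/1019 = 51.6%, the Basic plan 453/1268 = 35.7% → Plan Y
Plan Y wins overall and in every signup group — no reversal.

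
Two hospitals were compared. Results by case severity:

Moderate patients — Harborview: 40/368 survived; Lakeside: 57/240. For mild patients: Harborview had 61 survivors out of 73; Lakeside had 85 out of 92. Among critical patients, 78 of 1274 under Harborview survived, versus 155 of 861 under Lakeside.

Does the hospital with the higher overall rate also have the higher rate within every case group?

Yes

Moderate: Harborview 40/368 = 10.9%, Lakeside 57/240 = 23.8% → Lakeside
Mild: Harborview 61/73 = 83.6%, Lakeside 85/92 = 92.4% → Lakeside
Critical: Harborview 78/1274 = 6.1%, Lakeside 155/861 = 18.0% → Lakeside
Overall: Harborview 179/1715 = 10.4%, Lakeside 297/1193 = 24.9% → Lakeside
Lakeside wins overall and in every case group — no reversal.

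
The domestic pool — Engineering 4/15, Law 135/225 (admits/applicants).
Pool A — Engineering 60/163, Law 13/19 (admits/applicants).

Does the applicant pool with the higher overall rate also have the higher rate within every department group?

No

Engineering: the domestic pool 4/15 = 26.7%, Pool A 60/163 = 36.8% → Pool A
Law: the domestic pool 135/225 = 60.0%, Pool A 13/19 = 68.4% → Pool A
Overall: the domestic pool 139/240 = 57.9%, Pool A 73/182 = 40.1% → the domestic pool
Pool A wins each department group but the domestic pool wins overall — the comparison reverses. Pool A's applicants skew toward Engineering, which has a lower base rate.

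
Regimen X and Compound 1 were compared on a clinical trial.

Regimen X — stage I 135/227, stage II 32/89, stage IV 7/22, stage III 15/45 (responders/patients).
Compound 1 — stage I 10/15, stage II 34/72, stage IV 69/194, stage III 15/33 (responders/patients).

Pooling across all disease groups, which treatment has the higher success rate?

Regimen X

Stage I: Regimen X 135/227 = 59.5%, Compound 1 10/15 = 66.7% → Compound 1
Stage II: Regimen X 32/89 = 36.0%, Compound 1 34/72 = 47.2% → Compound 1
Stage IV: Regimen X 7/22 = 31.8%, Compound 1 69/194 = 35.6% → Compound 1
Stage III: Regimen X 15/45 = 33.3%, Compound 1 15/33 = 45.5% → Compound 1
Overall: Regimen X 189/383 = 49.3%, Compound 1 128/314 = 40.8% → Regimen X
(Compound 1 wins every disease group but Regimen X wins overall — Compound 1's patients skew toward the low-rate stage IV group.)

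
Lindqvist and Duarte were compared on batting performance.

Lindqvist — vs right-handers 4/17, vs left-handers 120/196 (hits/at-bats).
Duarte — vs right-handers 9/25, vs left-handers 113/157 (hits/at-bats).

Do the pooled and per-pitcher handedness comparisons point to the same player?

Yes

Vs right-handers: Lindqvist 4/17 = 23.5%, Duarte 9/25 = 36.0% → Duarte
Vs left-handers: Lindqvist 120/196 = 61.2%, Duarte 113/157 = 72.0% → Duarte
Overall: Lindqvist 124/213 = 58.2%, Duarte 122/182 = 67.0% → Duarte
Duarte wins overall and in every pitcher group — no reversal.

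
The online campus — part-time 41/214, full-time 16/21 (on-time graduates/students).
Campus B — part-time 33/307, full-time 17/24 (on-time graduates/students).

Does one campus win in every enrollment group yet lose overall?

Part-time: the online campus 41/214 = 19.2%, Campus B 33/307 = 10.7% → the online campus
Full-time: the online campus 16/21 = 76.2%, Campus B 17/24 = 70.8% → the online campus
Overall: the online campus 57/235 = 24.3%, Campus B 50/331 = 15.1% → the online campus
The online campus wins overall and in every enrollment group — no reversal.

No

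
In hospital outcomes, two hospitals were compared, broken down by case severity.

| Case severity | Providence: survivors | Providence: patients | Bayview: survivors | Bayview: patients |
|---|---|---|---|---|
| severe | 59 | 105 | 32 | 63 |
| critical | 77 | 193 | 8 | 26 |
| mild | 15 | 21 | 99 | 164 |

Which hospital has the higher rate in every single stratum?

Providence

Severe: Providence 59/105 = 56.2%, Bayview 32/63 = 50.8% → Providence
Critical: Providence 77/193 = 39.9%, Bayview 8/26 = 30.8% → Providence
Mild: Providence 15/21 = 71.4%, Bayview 99/164 = 60.4% → Providence
Providence has the higher rate in all 3 groups.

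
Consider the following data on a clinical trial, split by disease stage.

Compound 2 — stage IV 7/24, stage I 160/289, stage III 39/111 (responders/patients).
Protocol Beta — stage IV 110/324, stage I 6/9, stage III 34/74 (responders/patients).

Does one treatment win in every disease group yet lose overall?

Stage IV: Compound 2 7/24 = 29.2%, Protocol Beta 110/324 = 34.0% → Protocol Beta
Stage I: Compound 2 160/289 = 55.4%, Protocol Beta 6/9 = 66.7% → Protocol Beta
Stage III: Compound 2 39/111 = 35.1%, Protocol Beta 34/74 = 45.9% → Protocol Beta
Overall: Compound 2 206/424 = 48.6%, Protocol Beta 150/407 = 36.9% → Compound 2
Protocol Beta wins each disease group but Compound 2 wins overall — the comparison reverses. Protocol Beta's patients skew toward stage IV, which has a lower base rate.

Yes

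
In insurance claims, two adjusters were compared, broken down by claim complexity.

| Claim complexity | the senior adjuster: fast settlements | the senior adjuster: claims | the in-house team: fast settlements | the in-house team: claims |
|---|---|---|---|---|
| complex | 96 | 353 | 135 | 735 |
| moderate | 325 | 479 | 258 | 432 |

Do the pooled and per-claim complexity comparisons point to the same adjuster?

Yes

Complex: the senior adjuster 96/353 = 27.2%, the in-house team 135/735 = 18.4% → the senior adjuster
Moderate: the senior adjuster 325/479 = 67.8%, the in-house team 258/432 = 59.7% → the senior adjuster
Overall: the senior adjuster 421/832 = 50.6%, the in-house team 393/1167 = 33.7% → the senior adjuster
The senior adjuster wins overall and in every claim group — no reversal.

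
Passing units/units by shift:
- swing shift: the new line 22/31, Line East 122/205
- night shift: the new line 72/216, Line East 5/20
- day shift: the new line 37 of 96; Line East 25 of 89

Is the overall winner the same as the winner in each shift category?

No

Swing shift: the new line 22/31 = 71.0%, Line East 122/205 = 59.5% → the new line
Night shift: the new line 72/216 = 33.3%, Line East 5/20 = 25.0% → the new line
Day shift: the new line 37/96 = 38.5%, Line East 25/89 = 28.1% → the new line
Overall: the new line 131/343 = 38.2%, Line East 152/314 = 48.4% → Line East
The new line wins each shift group but Line East wins overall — the comparison reverses. The new line's units skew toward night shift, which has a lower base rate.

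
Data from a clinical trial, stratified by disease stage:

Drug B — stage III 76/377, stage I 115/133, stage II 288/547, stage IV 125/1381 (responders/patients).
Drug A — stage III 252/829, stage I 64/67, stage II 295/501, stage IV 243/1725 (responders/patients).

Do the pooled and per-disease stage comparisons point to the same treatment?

Stage III: Drug B 76/377 = 20.2%, Drug A 252/829 = 30.4% → Drug A
Stage I: Drug B 115/133 = 86.5%, Drug A 64/67 = 95.5% → Drug A
Stage II: Drug B 288/547 = 52.7%, Drug A 295/501 = 58.9% → Drug A
Stage IV: Drug B 125/1381 = 9.1%, Drug A 243/1725 = 14.1% → Drug A
Overall: Drug B 604/2438 = 24.8%, Drug A 854/3122 = 27.4% → Drug A
Drug A wins overall and in every disease group — no reversal.

Yes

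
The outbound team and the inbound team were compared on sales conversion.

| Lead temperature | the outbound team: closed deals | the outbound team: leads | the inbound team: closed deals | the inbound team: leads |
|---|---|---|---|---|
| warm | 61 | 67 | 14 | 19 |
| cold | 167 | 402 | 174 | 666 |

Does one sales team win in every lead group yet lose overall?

No

Warm: the outbound team 61/67 = 91.0%, the inbound team 14/19 = 73.7% → the outbound team
Cold: the outbound team 167/402 = 41.5%, the inbound team 174/666 = 26.1% → the outbound team
Overall: the outbound team 228/469 = 48.6%, the inbound team 188/685 = 27.4% → the outbound team
The outbound team wins overall and in every lead group — no reversal.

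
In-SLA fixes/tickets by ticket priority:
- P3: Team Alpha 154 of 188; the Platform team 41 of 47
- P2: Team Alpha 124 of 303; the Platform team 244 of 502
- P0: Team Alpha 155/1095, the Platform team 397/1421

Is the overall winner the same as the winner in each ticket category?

Yes

P3: Team Alpha 154/188 = 81.9%, the Platform team 41/47 = 87.2% → the Platform team
P2: Team Alpha 124/303 = 40.9%, the Platform team 244/502 = 48.6% → the Platform team
P0: Team Alpha 155/1095 = 14.2%, the Platform team 397/1421 = 27.9% → the Platform team
Overall: Team Alpha 433/1586 = 27.3%, the Platform team 682/1970 = 34.6% → the Platform team
The Platform team wins overall and in every ticket group — no reversal.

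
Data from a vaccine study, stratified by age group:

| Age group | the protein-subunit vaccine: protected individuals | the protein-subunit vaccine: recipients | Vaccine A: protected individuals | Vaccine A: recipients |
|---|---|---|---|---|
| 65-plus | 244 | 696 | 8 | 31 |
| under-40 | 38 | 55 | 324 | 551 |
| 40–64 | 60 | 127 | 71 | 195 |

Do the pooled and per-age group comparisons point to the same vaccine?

65-plus: the protein-subunit vaccine 244/696 = 35.1%, Vaccine A 8/31 = 25.8% → the protein-subunit vaccine
Under-40: the protein-subunit vaccine 38/55 = 69.1%, Vaccine A 324/551 = 58.8% → the protein-subunit vaccine
40–64: the protein-subunit vaccine 60/127 = 47.2%, Vaccine A 71/195 = 36.4% → the protein-subunit vaccine
Overall: the protein-subunit vaccine 342/878 = 39.0%, Vaccine A 403/777 = 51.9% → Vaccine A
The protein-subunit vaccine wins each age group but Vaccine A wins overall — the comparison reverses. The protein-subunit vaccine's recipients skew toward 65-plus, which has a lower base rate.

No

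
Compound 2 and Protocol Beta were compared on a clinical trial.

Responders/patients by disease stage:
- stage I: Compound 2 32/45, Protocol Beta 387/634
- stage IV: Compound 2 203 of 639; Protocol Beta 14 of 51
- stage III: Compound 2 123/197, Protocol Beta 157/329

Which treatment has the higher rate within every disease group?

Stage I: Compound 2 32/45 = 71.1%, Protocol Beta 387/634 = 61.0% → Compound 2
Stage IV: Compound 2 203/639 = 31.8%, Protocol Beta 14/51 = 27.5% → Compound 2
Stage III: Compound 2 123/197 = 62.4%, Protocol Beta 157/329 = 47.7% → Compound 2
Compound 2 has the higher rate in all 3 groups.

Compound 2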